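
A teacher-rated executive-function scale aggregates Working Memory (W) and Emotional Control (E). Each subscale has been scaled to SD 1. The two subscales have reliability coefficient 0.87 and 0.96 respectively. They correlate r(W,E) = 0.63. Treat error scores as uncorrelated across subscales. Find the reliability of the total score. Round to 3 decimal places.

Var(W+E) = 2 + 2·[0.63] = 2 + 1.26 = 3.26.
Under uncorrelated errors the observed covariances equal the true-score covariances, so only the own-variance terms attenuate.
True-score variance = [0.87 + 0.96] + 1.26 = 1.83 + 1.26 = 3.09.
Reliability = 3.09 / 3.26 = 0.948.

0.948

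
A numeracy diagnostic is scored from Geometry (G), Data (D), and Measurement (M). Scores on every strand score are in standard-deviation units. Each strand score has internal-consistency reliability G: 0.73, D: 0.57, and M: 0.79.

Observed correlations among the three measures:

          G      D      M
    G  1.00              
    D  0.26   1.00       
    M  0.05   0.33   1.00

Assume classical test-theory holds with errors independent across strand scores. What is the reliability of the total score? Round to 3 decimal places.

Var(G+D+M) = 3 + 2·[0.26 + 0.05 + 0.33] = 3 + 1.28 = 4.28.
With uncorrelated errors the cross-covariances are all true-score covariance, so they carry over unchanged; only the diagonal terms shrink to ρᵢσᵢ².
True-score variance = [0.73 + 0.57 + 0.79] + 1.28 = 2.09 + 1.28 = 3.37.
Reliability = 3.37 / 4.28 = 0.787.

0.787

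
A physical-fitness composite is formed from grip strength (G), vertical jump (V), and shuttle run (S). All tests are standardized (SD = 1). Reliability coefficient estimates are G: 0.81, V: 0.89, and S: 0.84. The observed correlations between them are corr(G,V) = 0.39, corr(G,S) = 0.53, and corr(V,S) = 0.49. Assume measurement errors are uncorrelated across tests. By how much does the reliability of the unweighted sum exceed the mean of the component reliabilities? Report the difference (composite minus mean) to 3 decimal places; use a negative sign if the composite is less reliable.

Var(sum) = 3 + 2.82 = 5.82; true-score variance = 2.54 + 2.82 = 5.36; composite reliability = 0.9210.
Mean component reliability = 0.8467.
Difference = 0.9210 − 0.8467 = 0.074.

0.074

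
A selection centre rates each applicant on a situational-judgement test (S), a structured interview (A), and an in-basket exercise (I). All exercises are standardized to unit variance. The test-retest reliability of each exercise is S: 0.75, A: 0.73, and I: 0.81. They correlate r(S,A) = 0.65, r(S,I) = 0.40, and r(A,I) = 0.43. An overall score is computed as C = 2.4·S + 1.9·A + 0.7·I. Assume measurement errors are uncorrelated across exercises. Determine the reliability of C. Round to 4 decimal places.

0.8628

Var(C) = 2.4² + 1.9² + 0.7² + 2·[4.56·0.65 + 1.68·0.40 + 1.33·0.43] = 9.86 + 8.4158 = 18.2758.
With uncorrelated errors the cross-covariances are all true-score covariance, so they carry over unchanged; only the diagonal terms shrink to ρᵢσᵢ².
True-score variance = [2.4²·0.75 + 1.9²·0.73 + 0.7²·0.81] + 8.4158 = 7.3522 + 8.4158 = 15.768.
Reliability = 15.768 / 18.2758 = 0.8628.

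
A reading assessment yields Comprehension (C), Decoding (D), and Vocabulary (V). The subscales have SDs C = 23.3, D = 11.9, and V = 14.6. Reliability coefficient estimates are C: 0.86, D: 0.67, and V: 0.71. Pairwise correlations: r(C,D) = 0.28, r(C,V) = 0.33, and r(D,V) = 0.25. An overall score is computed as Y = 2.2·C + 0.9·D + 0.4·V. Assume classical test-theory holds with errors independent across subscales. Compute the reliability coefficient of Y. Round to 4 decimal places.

Var(Y) = 2.2²·23.3² + 0.9²·11.9² + 0.4²·14.6² + 2·[1.98·23.3·11.9·0.28 + 0.88·23.3·14.6·0.33 + 0.36·11.9·14.6·0.25] = 2776.4 + 536.287 = 3312.68.
Under uncorrelated errors the observed covariances equal the true-score covariances, so only the own-variance terms attenuate.
True-score variance = [2.2²·23.3²·0.86 + 0.9²·11.9²·0.67 + 0.4²·14.6²·0.71] + 536.287 = 2360.79 + 536.287 = 2897.08.
Reliability = 2897.08 / 3312.68 = 0.8745.

0.8745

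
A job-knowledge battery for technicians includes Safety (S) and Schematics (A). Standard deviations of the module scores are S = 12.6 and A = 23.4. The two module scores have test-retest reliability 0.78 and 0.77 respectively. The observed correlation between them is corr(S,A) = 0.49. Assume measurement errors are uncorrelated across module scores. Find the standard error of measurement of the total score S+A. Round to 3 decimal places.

Var(total) = 706.32 + 288.943 = 995.263.
True-score variance = 545.454 + 288.943 = 834.397, so reliability = 0.8384.
Error variance = 995.263 − 834.397 = 160.866; SEM = √160.866 = 12.683.

12.683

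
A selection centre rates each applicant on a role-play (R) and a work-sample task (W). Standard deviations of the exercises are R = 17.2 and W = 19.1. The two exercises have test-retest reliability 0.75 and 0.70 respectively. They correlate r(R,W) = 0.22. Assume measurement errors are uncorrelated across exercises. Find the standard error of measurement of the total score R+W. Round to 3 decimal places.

Var(total) = 660.65 + 144.549 = 805.199.
True-score variance = 477.247 + 144.549 = 621.796, so reliability = 0.7722.
Error variance = 805.199 − 621.796 = 183.403; SEM = √183.403 = 13.543.

13.543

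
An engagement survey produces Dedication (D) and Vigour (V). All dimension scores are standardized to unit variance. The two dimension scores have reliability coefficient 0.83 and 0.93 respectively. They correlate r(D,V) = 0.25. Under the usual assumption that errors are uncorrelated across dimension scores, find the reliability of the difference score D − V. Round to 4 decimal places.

0.8400

Var(D−V) = 1 + 1 − 2·0.25 = 2 − 0.5 = 1.5.
Under uncorrelated errors the observed covariances equal the true-score covariances, so only the own-variance terms attenuate.
True-score variance = [0.83 + 0.93] − 0.5 = 1.76 − 0.5 = 1.26.
Reliability = 1.26 / 1.5 = 0.8400.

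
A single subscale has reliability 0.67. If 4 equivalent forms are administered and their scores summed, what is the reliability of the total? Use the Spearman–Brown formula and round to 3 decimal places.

0.890

ρ_k = kρ / (1 + (k−1)ρ) = 4·0.67 / (1 + 3·0.67) = 2.680 / 3.010 = 0.890.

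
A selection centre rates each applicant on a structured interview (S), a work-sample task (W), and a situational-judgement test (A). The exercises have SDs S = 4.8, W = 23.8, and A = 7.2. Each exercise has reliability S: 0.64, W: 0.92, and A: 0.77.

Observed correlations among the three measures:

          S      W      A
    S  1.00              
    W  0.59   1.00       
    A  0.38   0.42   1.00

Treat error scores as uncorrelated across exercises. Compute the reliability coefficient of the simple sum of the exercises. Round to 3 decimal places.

0.931

Var(S+W+A) = 4.8² + 23.8² + 7.2² + 2·[4.8·23.8·0.59 + 4.8·7.2·0.38 + 23.8·7.2·0.42] = 641.32 + 305.011 = 946.331.
Under uncorrelated errors the observed covariances equal the true-score covariances, so only the own-variance terms attenuate.
True-score variance = [4.8²·0.64 + 23.8²·0.92 + 7.2²·0.77] + 305.011 = 575.787 + 305.011 = 880.798.
Reliability = 880.798 / 946.331 = 0.931.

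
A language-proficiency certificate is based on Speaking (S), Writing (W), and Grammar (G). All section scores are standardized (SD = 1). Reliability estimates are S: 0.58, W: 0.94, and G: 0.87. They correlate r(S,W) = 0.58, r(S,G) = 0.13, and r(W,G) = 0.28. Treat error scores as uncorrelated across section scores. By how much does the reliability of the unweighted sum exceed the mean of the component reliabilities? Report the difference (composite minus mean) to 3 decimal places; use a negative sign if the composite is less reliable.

Var(sum) = 3 + 1.98 = 4.98; true-score variance = 2.39 + 1.98 = 4.37; composite reliability = 0.8775.
Mean component reliability = 0.7967.
Difference = 0.8775 − 0.7967 = 0.081.

0.081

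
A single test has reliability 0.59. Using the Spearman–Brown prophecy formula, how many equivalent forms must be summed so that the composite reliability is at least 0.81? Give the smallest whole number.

3

k ≥ ρ*(1−ρ₁)/(ρ₁(1−ρ*)) = 0.81·0.41 / (0.59·0.19) = 2.963.
Smallest integer k = 3.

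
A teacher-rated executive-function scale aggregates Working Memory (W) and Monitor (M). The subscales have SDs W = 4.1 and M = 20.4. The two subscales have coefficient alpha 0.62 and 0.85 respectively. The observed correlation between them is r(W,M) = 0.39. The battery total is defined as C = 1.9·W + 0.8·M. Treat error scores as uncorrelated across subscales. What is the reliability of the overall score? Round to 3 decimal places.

0.852

Var(C) = 1.9²·4.1² + 0.8²·20.4² + 2·[1.52·4.1·20.4·0.39] = 327.027 + 99.1636 = 426.19.
Under uncorrelated errors the observed covariances equal the true-score covariances, so only the own-variance terms attenuate.
True-score variance = [1.9²·4.1²·0.62 + 0.8²·20.4²·0.85] + 99.1636 = 264.015 + 99.1636 = 363.179.
Reliability = 363.179 / 426.19 = 0.852.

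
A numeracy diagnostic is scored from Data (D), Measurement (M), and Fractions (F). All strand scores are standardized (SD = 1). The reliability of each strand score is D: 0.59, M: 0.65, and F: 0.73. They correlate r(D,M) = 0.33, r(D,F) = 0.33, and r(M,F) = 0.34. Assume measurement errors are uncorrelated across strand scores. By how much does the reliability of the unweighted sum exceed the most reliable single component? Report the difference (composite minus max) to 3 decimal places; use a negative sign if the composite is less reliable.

Var(sum) = 3 + 2 = 5; true-score variance = 1.97 + 2 = 3.97; composite reliability = 0.7940.
Max component reliability = 0.7300.
Difference = 0.7940 − 0.7300 = 0.064.

0.064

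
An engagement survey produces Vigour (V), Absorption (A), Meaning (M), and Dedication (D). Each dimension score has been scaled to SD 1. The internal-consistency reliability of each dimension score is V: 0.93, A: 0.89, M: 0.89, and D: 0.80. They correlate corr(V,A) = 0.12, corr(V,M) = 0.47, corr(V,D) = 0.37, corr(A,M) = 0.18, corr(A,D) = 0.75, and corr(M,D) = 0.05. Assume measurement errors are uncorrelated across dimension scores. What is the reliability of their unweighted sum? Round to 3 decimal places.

Var(V+A+M+D) = 4 + 2·[0.12 + 0.47 + 0.37 + 0.18 + 0.75 + 0.05] = 4 + 3.88 = 7.88.
Because errors are independent across components, Cov(Tᵢ,Tⱼ) = Cov(Xᵢ,Xⱼ); the off-diagonal part of the true-score variance is the same as above.
True-score variance = [0.93 + 0.89 + 0.89 + 0.80] + 3.88 = 3.51 + 3.88 = 7.39.
Reliability = 7.39 / 7.88 = 0.938.

0.938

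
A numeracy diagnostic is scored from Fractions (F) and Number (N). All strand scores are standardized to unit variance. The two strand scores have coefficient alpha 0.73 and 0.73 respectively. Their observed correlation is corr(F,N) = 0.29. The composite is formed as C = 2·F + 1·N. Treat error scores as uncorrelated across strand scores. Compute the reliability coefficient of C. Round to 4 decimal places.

0.7808

Var(C) = 2² + 1 + 2·[2·0.29] = 5 + 1.16 = 6.16.
Under uncorrelated errors the observed covariances equal the true-score covariances, so only the own-variance terms attenuate.
True-score variance = [2²·0.73 + 0.73] + 1.16 = 3.65 + 1.16 = 4.81.
Reliability = 4.81 / 6.16 = 0.7808.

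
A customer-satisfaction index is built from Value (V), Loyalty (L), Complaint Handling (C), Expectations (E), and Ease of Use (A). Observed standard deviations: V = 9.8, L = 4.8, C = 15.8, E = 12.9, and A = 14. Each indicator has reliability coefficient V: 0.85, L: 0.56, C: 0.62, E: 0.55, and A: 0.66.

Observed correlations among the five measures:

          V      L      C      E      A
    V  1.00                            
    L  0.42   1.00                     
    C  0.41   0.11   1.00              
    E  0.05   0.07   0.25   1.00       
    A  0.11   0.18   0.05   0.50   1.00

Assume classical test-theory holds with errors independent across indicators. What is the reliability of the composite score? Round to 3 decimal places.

0.798

Var(V+L+C+E+A) = 9.8² + 4.8² + 15.8² + 12.9² + 14² + 2·[9.8·4.8·0.42 + 9.8·15.8·0.41 + 9.8·12.9·0.05 + 9.8·14·0.11 + 4.8·15.8·0.11 + 4.8·12.9·0.07 + 4.8·14·0.18 + 15.8·12.9·0.25 + 15.8·14·0.05 + 12.9·14·0.50] = 731.13 + 563.484 = 1294.61.
With uncorrelated errors the cross-covariances are all true-score covariance, so they carry over unchanged; only the diagonal terms shrink to ρᵢσᵢ².
True-score variance = [9.8²·0.85 + 4.8²·0.56 + 15.8²·0.62 + 12.9²·0.55 + 14²·0.66] + 563.484 = 470.199 + 563.484 = 1033.68.
Reliability = 1033.68 / 1294.61 = 0.798.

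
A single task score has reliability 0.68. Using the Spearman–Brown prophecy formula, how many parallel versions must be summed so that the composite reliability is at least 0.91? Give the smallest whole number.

k ≥ ρ*(1−ρ₁)/(ρ₁(1−ρ*)) = 0.91·0.32 / (0.68·0.09) = 4.758.
Smallest integer k = 5.

5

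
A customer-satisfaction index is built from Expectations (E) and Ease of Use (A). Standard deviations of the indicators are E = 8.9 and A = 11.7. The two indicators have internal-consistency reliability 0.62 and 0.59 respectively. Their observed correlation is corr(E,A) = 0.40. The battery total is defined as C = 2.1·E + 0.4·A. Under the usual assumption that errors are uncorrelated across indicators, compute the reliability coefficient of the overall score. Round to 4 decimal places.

0.6788

Var(C) = 2.1²·8.9² + 0.4²·11.7² + 2·[0.84·8.9·11.7·0.40] = 371.219 + 69.9754 = 441.194.
Because errors are independent across components, Cov(Tᵢ,Tⱼ) = Cov(Xᵢ,Xⱼ); the off-diagonal part of the true-score variance is the same as above.
True-score variance = [2.1²·8.9²·0.62 + 0.4²·11.7²·0.59] + 69.9754 = 229.498 + 69.9754 = 299.474.
Reliability = 299.474 / 441.194 = 0.6788.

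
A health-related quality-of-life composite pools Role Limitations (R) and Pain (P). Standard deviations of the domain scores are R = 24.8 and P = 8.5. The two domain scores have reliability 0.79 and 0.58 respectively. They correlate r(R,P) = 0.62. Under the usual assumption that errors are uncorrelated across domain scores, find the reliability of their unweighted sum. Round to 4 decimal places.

0.8319

Var(R+P) = 24.8² + 8.5² + 2·[24.8·8.5·0.62] = 687.29 + 261.392 = 948.682.
With uncorrelated errors the cross-covariances are all true-score covariance, so they carry over unchanged; only the diagonal terms shrink to ρᵢσᵢ².
True-score variance = [24.8²·0.79 + 8.5²·0.58] + 261.392 = 527.787 + 261.392 = 789.179.
Reliability = 789.179 / 948.682 = 0.8319.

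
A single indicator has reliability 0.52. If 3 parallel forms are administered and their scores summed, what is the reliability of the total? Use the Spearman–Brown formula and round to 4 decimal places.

0.7647

ρ_k = kρ / (1 + (k−1)ρ) = 3·0.52 / (1 + 2·0.52) = 1.560 / 2.040 = 0.7647.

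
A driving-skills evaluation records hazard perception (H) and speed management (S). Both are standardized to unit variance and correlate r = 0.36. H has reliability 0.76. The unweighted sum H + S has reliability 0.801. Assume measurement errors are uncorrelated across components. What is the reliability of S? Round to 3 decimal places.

Var(H+S) = 2 + 2·0.36 = 2.720.
True-score variance = ρ_H + ρ_S + 2·0.36, so 0.801 = (0.76 + ρ_S + 0.72) / 2.720.
ρ_S = 0.801·2.720 − 0.76 − 0.72 = 0.699.

0.699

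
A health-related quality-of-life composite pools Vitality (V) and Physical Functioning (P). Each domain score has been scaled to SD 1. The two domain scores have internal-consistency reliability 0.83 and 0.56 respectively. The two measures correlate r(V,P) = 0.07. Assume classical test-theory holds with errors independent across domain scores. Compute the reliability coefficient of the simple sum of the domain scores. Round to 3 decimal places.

0.715

Var(V+P) = 2 + 2·[0.07] = 2 + 0.14 = 2.14.
With uncorrelated errors the cross-covariances are all true-score covariance, so they carry over unchanged; only the diagonal terms shrink to ρᵢσᵢ².
True-score variance = [0.83 + 0.56] + 0.14 = 1.39 + 0.14 = 1.53.
Reliability = 1.53 / 2.14 = 0.715.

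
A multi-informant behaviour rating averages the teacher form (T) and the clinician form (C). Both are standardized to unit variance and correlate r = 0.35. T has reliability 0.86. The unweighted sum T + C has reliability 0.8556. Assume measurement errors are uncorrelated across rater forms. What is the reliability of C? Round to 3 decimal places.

Var(T+C) = 2 + 2·0.35 = 2.700.
True-score variance = ρ_T + ρ_C + 2·0.35, so 0.8556 = (0.86 + ρ_C + 0.70) / 2.700.
ρ_C = 0.8556·2.700 − 0.86 − 0.70 = 0.750.

0.750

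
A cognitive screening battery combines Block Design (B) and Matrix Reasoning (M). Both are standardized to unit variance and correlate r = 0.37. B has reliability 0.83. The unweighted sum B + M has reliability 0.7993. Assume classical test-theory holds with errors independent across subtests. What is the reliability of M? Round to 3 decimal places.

Var(B+M) = 2 + 2·0.37 = 2.740.
True-score variance = ρ_B + ρ_M + 2·0.37, so 0.7993 = (0.83 + ρ_M + 0.74) / 2.740.
ρ_M = 0.7993·2.740 − 0.83 − 0.74 = 0.620.

0.620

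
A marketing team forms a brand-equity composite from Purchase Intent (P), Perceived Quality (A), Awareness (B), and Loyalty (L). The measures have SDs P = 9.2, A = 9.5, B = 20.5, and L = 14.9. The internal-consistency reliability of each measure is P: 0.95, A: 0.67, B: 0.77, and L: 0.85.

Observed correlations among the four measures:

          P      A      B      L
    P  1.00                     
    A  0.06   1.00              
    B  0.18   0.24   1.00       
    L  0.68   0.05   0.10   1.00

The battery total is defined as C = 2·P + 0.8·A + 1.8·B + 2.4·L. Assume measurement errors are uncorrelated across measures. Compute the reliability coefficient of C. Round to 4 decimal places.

0.8829

Var(C) = 2²·9.2² + 0.8²·9.5² + 1.8²·20.5² + 2.4²·14.9² + 2·[1.6·9.2·9.5·0.06 + 3.6·9.2·20.5·0.18 + 4.8·9.2·14.9·0.68 + 1.44·9.5·20.5·0.24 + 1.92·9.5·14.9·0.05 + 4.32·20.5·14.9·0.10] = 3036.71 + 1581.76 = 4618.47.
Because errors are independent across components, Cov(Tᵢ,Tⱼ) = Cov(Xᵢ,Xⱼ); the off-diagonal part of the true-score variance is the same as above.
True-score variance = [2²·9.2²·0.95 + 0.8²·9.5²·0.67 + 1.8²·20.5²·0.77 + 2.4²·14.9²·0.85] + 1581.76 = 2495.73 + 1581.76 = 4077.49.
Reliability = 4077.49 / 4618.47 = 0.8829.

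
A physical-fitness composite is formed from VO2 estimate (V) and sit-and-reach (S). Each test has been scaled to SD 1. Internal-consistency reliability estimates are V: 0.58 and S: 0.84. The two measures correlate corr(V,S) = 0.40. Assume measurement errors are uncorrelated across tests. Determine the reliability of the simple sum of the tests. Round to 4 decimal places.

0.7929

Var(V+S) = 2 + 2·[0.40] = 2 + 0.8 = 2.8.
Because errors are independent across components, Cov(Tᵢ,Tⱼ) = Cov(Xᵢ,Xⱼ); the off-diagonal part of the true-score variance is the same as above.
True-score variance = [0.58 + 0.84] + 0.8 = 1.42 + 0.8 = 2.22.
Reliability = 2.22 / 2.8 = 0.7929.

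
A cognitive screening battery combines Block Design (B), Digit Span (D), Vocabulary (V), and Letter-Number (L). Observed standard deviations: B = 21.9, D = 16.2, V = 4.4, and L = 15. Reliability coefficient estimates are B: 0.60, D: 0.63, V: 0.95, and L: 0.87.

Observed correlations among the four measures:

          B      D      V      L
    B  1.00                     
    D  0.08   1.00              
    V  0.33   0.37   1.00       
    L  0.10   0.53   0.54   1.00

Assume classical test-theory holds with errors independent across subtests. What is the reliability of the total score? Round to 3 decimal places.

Var(B+D+V+L) = 21.9² + 16.2² + 4.4² + 15² + 2·[21.9·16.2·0.08 + 21.9·4.4·0.33 + 21.9·15·0.10 + 16.2·4.4·0.37 + 16.2·15·0.53 + 4.4·15·0.54] = 986.41 + 567.67 = 1554.08.
With uncorrelated errors the cross-covariances are all true-score covariance, so they carry over unchanged; only the diagonal terms shrink to ρᵢσᵢ².
True-score variance = [21.9²·0.60 + 16.2²·0.63 + 4.4²·0.95 + 15²·0.87] + 567.67 = 667.245 + 567.67 = 1234.91.
Reliability = 1234.91 / 1554.08 = 0.795.

0.795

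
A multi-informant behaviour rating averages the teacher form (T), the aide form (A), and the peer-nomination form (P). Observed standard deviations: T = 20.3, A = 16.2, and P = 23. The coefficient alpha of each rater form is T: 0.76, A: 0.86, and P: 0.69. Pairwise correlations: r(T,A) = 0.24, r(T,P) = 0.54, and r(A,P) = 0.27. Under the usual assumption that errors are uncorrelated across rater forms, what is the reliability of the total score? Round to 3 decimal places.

0.855

Var(T+A+P) = 20.3² + 16.2² + 23² + 2·[20.3·16.2·0.24 + 20.3·23·0.54 + 16.2·23·0.27] = 1203.53 + 863.309 = 2066.84.
Under uncorrelated errors the observed covariances equal the true-score covariances, so only the own-variance terms attenuate.
True-score variance = [20.3²·0.76 + 16.2²·0.86 + 23²·0.69] + 863.309 = 903.897 + 863.309 = 1767.21.
Reliability = 1767.21 / 2066.84 = 0.855.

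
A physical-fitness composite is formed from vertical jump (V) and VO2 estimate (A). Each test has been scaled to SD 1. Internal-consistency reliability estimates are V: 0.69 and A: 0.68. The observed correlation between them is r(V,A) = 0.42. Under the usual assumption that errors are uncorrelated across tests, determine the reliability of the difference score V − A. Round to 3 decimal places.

Var(V−A) = 1 + 1 − 2·0.42 = 2 − 0.84 = 1.16.
Under uncorrelated errors the observed covariances equal the true-score covariances, so only the own-variance terms attenuate.
True-score variance = [0.69 + 0.68] − 0.84 = 1.37 − 0.84 = 0.53.
Reliability = 0.53 / 1.16 = 0.457.

0.457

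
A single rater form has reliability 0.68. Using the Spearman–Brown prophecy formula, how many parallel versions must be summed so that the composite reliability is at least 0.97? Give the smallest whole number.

k ≥ ρ*(1−ρ₁)/(ρ₁(1−ρ*)) = 0.97·0.32 / (0.68·0.03) = 15.216.
Smallest integer k = 16.

16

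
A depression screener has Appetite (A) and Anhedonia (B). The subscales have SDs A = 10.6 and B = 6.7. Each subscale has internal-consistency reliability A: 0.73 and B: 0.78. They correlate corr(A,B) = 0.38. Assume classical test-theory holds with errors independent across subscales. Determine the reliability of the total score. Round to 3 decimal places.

Var(A+B) = 10.6² + 6.7² + 2·[10.6·6.7·0.38] = 157.25 + 53.9752 = 211.225.
With uncorrelated errors the cross-covariances are all true-score covariance, so they carry over unchanged; only the diagonal terms shrink to ρᵢσᵢ².
True-score variance = [10.6²·0.73 + 6.7²·0.78] + 53.9752 = 117.037 + 53.9752 = 171.012.
Reliability = 171.012 / 211.225 = 0.810.

0.810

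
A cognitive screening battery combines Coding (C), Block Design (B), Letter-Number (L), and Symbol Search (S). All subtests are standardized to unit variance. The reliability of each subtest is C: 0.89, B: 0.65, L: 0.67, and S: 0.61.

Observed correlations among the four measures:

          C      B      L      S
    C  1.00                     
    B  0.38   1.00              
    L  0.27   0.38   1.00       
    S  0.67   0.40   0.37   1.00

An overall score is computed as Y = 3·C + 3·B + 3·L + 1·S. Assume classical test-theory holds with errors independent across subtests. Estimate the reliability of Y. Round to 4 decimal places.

Var(Y) = 3² + 3² + 3² + 1 + 2·[9·0.38 + 9·0.27 + 3·0.67 + 9·0.38 + 3·0.40 + 3·0.37] = 28 + 27.18 = 55.18.
With uncorrelated errors the cross-covariances are all true-score covariance, so they carry over unchanged; only the diagonal terms shrink to ρᵢσᵢ².
True-score variance = [3²·0.89 + 3²·0.65 + 3²·0.67 + 0.61] + 27.18 = 20.5 + 27.18 = 47.68.
Reliability = 47.68 / 55.18 = 0.8641.

0.8641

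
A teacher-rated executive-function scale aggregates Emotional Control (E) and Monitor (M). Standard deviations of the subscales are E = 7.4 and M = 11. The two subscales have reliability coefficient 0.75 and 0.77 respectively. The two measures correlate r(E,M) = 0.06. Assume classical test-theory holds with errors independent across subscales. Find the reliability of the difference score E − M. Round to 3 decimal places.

Var(E−M) = 7.4² + 11² − 2·7.4·11·0.06 = 175.76 − 9.768 = 165.992.
With uncorrelated errors the cross-covariances are all true-score covariance, so they carry over unchanged; only the diagonal terms shrink to ρᵢσᵢ².
True-score variance = [7.4²·0.75 + 11²·0.77] − 9.768 = 134.24 − 9.768 = 124.472.
Reliability = 124.472 / 165.992 = 0.750.

0.750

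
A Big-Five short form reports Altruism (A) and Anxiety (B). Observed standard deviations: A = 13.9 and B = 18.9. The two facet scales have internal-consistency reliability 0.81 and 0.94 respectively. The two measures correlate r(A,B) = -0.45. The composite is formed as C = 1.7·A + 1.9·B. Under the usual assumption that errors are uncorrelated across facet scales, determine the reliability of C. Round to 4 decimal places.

0.8308

Var(C) = 1.7²·13.9² + 1.9²·18.9² + 2·[3.23·13.9·18.9·(-0.45)] = 1847.9 − 763.698 = 1084.21.
With uncorrelated errors the cross-covariances are all true-score covariance, so they carry over unchanged; only the diagonal terms shrink to ρᵢσᵢ².
True-score variance = [1.7²·13.9²·0.81 + 1.9²·18.9²·0.94] − 763.698 = 1664.44 − 763.698 = 900.744.
Reliability = 900.744 / 1084.21 = 0.8308.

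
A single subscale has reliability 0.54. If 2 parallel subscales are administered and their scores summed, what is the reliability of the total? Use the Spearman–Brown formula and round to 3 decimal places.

ρ_k = kρ / (1 + (k−1)ρ) = 2·0.54 / (1 + 1·0.54) = 1.080 / 1.540 = 0.701.

0.701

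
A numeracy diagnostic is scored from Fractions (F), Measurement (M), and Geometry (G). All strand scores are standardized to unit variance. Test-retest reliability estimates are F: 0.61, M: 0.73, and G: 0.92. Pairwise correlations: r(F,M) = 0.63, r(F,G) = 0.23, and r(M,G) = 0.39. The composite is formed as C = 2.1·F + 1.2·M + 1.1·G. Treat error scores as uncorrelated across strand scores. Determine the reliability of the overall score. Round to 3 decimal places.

0.821

Var(C) = 2.1² + 1.2² + 1.1² + 2·[2.52·0.63 + 2.31·0.23 + 1.32·0.39] = 7.06 + 5.2674 = 12.3274.
Under uncorrelated errors the observed covariances equal the true-score covariances, so only the own-variance terms attenuate.
True-score variance = [2.1²·0.61 + 1.2²·0.73 + 1.1²·0.92] + 5.2674 = 4.8545 + 5.2674 = 10.1219.
Reliability = 10.1219 / 12.3274 = 0.821.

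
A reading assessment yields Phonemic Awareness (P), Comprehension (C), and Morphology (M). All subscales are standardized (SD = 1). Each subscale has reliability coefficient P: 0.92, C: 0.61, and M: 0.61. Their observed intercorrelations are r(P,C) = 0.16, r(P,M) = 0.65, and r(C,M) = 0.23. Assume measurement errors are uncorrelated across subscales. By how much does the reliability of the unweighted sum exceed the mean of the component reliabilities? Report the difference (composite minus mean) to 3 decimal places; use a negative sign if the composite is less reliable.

Var(sum) = 3 + 2.08 = 5.08; true-score variance = 2.14 + 2.08 = 4.22; composite reliability = 0.8307.
Mean component reliability = 0.7133.
Difference = 0.8307 − 0.7133 = 0.117.

0.117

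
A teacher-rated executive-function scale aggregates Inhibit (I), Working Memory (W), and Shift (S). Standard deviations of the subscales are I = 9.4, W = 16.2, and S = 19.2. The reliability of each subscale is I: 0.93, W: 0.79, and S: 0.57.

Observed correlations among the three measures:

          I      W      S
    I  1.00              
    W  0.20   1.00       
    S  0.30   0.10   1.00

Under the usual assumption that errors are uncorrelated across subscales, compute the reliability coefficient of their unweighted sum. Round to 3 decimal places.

Var(I+W+S) = 9.4² + 16.2² + 19.2² + 2·[9.4·16.2·0.20 + 9.4·19.2·0.30 + 16.2·19.2·0.10] = 719.44 + 231.408 = 950.848.
With uncorrelated errors the cross-covariances are all true-score covariance, so they carry over unchanged; only the diagonal terms shrink to ρᵢσᵢ².
True-score variance = [9.4²·0.93 + 16.2²·0.79 + 19.2²·0.57] + 231.408 = 499.627 + 231.408 = 731.035.
Reliability = 731.035 / 950.848 = 0.769.

0.769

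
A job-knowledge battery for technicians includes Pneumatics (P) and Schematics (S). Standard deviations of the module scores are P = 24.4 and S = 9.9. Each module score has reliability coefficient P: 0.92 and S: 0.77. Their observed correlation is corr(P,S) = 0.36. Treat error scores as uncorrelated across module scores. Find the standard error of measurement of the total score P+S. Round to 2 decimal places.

8.38

Var(total) = 693.37 + 173.923 = 867.293.
True-score variance = 623.199 + 173.923 = 797.122, so reliability = 0.9191.
Error variance = 867.293 − 797.122 = 70.1711; SEM = √70.1711 = 8.38.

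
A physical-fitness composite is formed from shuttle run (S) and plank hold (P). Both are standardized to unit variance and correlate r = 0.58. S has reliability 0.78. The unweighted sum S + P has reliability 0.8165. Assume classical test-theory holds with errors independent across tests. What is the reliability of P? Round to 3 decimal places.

Var(S+P) = 2 + 2·0.58 = 3.160.
True-score variance = ρ_S + ρ_P + 2·0.58, so 0.8165 = (0.78 + ρ_P + 1.16) / 3.160.
ρ_P = 0.8165·3.160 − 0.78 − 1.16 = 0.640.

0.640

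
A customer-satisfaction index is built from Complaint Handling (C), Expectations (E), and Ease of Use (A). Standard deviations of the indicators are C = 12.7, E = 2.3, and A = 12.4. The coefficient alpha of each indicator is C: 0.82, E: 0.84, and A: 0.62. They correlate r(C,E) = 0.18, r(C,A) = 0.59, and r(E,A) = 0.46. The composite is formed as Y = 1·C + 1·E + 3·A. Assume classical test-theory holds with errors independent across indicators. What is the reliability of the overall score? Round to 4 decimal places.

Var(Y) = 12.7² + 2.3² + 3²·12.4² + 2·[12.7·2.3·0.18 + 3·12.7·12.4·0.59 + 3·2.3·12.4·0.46] = 1550.42 + 646.71 = 2197.13.
With uncorrelated errors the cross-covariances are all true-score covariance, so they carry over unchanged; only the diagonal terms shrink to ρᵢσᵢ².
True-score variance = [12.7²·0.82 + 2.3²·0.84 + 3²·12.4²·0.62] + 646.71 = 994.682 + 646.71 = 1641.39.
Reliability = 1641.39 / 2197.13 = 0.7471.

0.7471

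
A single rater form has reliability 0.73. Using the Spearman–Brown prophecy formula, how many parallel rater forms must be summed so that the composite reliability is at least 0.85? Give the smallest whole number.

3

k ≥ ρ*(1−ρ₁)/(ρ₁(1−ρ*)) = 0.85·0.27 / (0.73·0.15) = 2.096.
Smallest integer k = 3.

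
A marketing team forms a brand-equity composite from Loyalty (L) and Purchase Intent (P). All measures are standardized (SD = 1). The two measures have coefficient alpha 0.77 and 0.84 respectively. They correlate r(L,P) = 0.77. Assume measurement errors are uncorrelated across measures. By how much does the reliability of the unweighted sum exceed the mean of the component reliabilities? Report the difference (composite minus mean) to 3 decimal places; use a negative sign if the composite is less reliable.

0.085

Var(sum) = 2 + 1.54 = 3.54; true-score variance = 1.61 + 1.54 = 3.15; composite reliability = 0.8898.
Mean component reliability = 0.8050.
Difference = 0.8898 − 0.8050 = 0.085.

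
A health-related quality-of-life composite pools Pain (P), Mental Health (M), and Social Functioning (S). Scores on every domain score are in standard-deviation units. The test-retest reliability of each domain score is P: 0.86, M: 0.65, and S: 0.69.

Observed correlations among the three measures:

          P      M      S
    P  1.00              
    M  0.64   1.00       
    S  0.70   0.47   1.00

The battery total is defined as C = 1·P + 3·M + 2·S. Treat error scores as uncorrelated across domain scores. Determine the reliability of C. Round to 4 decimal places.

Var(C) = 1 + 3² + 2² + 2·[3·0.64 + 2·0.70 + 6·0.47] = 14 + 12.28 = 26.28.
Under uncorrelated errors the observed covariances equal the true-score covariances, so only the own-variance terms attenuate.
True-score variance = [0.86 + 3²·0.65 + 2²·0.69] + 12.28 = 9.47 + 12.28 = 21.75.
Reliability = 21.75 / 26.28 = 0.8276.

0.8276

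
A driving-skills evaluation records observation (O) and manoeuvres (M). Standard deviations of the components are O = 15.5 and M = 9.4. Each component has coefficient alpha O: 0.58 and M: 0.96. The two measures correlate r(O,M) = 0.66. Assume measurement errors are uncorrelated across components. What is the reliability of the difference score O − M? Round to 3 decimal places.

Var(O−M) = 15.5² + 9.4² − 2·15.5·9.4·0.66 = 328.61 − 192.324 = 136.286.
Because errors are independent across components, Cov(Tᵢ,Tⱼ) = Cov(Xᵢ,Xⱼ); the off-diagonal part of the true-score variance is the same as above.
True-score variance = [15.5²·0.58 + 9.4²·0.96] − 192.324 = 224.171 − 192.324 = 31.8466.
Reliability = 31.8466 / 136.286 = 0.234.

0.234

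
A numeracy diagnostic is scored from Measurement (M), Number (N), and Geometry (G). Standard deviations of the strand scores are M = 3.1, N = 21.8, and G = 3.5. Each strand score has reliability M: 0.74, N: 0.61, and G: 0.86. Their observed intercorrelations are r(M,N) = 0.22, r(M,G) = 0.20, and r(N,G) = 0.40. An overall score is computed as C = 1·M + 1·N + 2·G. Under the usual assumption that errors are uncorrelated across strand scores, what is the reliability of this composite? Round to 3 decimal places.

Var(C) = 3.1² + 21.8² + 2²·3.5² + 2·[3.1·21.8·0.22 + 2·3.1·3.5·0.20 + 2·21.8·3.5·0.40] = 533.85 + 160.495 = 694.345.
With uncorrelated errors the cross-covariances are all true-score covariance, so they carry over unchanged; only the diagonal terms shrink to ρᵢσᵢ².
True-score variance = [3.1²·0.74 + 21.8²·0.61 + 2²·3.5²·0.86] + 160.495 = 339.148 + 160.495 = 499.643.
Reliability = 499.643 / 694.345 = 0.720.

0.720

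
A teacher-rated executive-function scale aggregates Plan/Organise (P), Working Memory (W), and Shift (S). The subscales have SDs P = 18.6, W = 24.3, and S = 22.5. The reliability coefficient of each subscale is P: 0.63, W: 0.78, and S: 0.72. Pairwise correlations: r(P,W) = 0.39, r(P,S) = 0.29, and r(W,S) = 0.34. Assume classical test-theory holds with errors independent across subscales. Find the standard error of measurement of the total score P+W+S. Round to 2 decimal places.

19.99

Var(total) = 1442.7 + 967.064 = 2409.76.
True-score variance = 1043.04 + 967.064 = 2010.1, so reliability = 0.8341.
Error variance = 2409.76 − 2010.1 = 399.663; SEM = √399.663 = 19.99.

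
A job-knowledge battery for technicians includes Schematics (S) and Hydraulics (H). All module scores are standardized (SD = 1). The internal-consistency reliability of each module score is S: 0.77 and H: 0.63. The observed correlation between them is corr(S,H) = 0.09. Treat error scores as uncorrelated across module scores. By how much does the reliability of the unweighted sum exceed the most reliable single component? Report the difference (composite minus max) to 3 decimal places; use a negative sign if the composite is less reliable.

Var(sum) = 2 + 0.18 = 2.18; true-score variance = 1.4 + 0.18 = 1.58; composite reliability = 0.7248.
Max component reliability = 0.7700.
Difference = 0.7248 − 0.7700 = -0.045.

-0.045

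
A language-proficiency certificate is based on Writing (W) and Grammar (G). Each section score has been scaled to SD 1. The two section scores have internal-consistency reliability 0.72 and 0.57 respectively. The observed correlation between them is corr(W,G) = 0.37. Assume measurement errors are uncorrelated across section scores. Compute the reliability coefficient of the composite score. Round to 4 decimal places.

0.7409

Var(W+G) = 2 + 2·[0.37] = 2 + 0.74 = 2.74.
With uncorrelated errors the cross-covariances are all true-score covariance, so they carry over unchanged; only the diagonal terms shrink to ρᵢσᵢ².
True-score variance = [0.72 + 0.57] + 0.74 = 1.29 + 0.74 = 2.03.
Reliability = 2.03 / 2.74 = 0.7409.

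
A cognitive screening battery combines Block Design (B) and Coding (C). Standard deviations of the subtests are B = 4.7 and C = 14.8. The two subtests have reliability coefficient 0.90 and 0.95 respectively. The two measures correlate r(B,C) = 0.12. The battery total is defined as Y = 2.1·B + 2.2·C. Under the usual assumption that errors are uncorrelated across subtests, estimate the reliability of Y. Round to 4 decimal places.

0.9492

Var(Y) = 2.1²·4.7² + 2.2²·14.8² + 2·[4.62·4.7·14.8·0.12] = 1157.57 + 77.1281 = 1234.7.
With uncorrelated errors the cross-covariances are all true-score covariance, so they carry over unchanged; only the diagonal terms shrink to ρᵢσᵢ².
True-score variance = [2.1²·4.7²·0.90 + 2.2²·14.8²·0.95] + 77.1281 = 1094.82 + 77.1281 = 1171.95.
Reliability = 1171.95 / 1234.7 = 0.9492.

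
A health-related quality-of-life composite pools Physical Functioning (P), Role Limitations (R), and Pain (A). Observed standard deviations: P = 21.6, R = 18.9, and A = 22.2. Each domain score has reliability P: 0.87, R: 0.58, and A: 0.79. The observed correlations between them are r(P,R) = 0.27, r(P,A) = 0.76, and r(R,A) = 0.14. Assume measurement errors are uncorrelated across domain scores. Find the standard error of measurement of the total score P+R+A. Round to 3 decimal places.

Var(total) = 1316.61 + 1066.8 = 2383.41.
True-score variance = 1002.43 + 1066.8 = 2069.24, so reliability = 0.8682.
Error variance = 2383.41 − 2069.24 = 314.177; SEM = √314.177 = 17.725.

17.725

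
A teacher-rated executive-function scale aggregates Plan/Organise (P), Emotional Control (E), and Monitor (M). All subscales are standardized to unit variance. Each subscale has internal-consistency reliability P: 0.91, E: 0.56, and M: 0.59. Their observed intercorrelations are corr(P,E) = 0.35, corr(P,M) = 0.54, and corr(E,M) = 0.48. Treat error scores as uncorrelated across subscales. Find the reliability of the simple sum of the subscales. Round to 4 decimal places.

Var(P+E+M) = 3 + 2·[0.35 + 0.54 + 0.48] = 3 + 2.74 = 5.74.
Because errors are independent across components, Cov(Tᵢ,Tⱼ) = Cov(Xᵢ,Xⱼ); the off-diagonal part of the true-score variance is the same as above.
True-score variance = [0.91 + 0.56 + 0.59] + 2.74 = 2.06 + 2.74 = 4.8.
Reliability = 4.8 / 5.74 = 0.8362.

0.8362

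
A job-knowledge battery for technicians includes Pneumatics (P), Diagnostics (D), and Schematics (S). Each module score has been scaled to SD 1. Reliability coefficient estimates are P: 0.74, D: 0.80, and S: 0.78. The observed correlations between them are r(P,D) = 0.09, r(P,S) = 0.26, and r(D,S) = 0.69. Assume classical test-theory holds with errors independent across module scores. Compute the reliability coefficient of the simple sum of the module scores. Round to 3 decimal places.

Var(P+D+S) = 3 + 2·[0.09 + 0.26 + 0.69] = 3 + 2.08 = 5.08.
Under uncorrelated errors the observed covariances equal the true-score covariances, so only the own-variance terms attenuate.
True-score variance = [0.74 + 0.80 + 0.78] + 2.08 = 2.32 + 2.08 = 4.4.
Reliability = 4.4 / 5.08 = 0.866.

0.866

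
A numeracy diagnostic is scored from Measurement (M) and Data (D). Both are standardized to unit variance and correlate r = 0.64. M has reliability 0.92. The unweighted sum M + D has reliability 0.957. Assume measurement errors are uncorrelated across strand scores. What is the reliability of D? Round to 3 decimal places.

Var(M+D) = 2 + 2·0.64 = 3.280.
True-score variance = ρ_M + ρ_D + 2·0.64, so 0.957 = (0.92 + ρ_D + 1.28) / 3.280.
ρ_D = 0.957·3.280 − 0.92 − 1.28 = 0.939.

0.939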